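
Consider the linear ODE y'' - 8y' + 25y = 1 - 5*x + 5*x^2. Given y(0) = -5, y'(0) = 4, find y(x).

y = 3/3125 - 9*x/125 + x**2/5 - 15628*cos(3*x)*exp(4*x)/3125 + 25079*exp(4*x)*sin(3*x)/3125

Characteristic equation r² - 8r + 25 = 0 has discriminant (-8)² - 4·(25) = -36 < 0, so r = 4 ± 3i.
Hence y_h = C1*cos(3*x)*exp(4*x) + C2*exp(4*x)*sin(3*x).
For the particular solution try y_p = A0 + A1*x + A2*x^2. Substituting and matching coefficients of each power of x gives A0 = 3/3125, A1 = -9/125, A2 = 1/5, so y_p = 3/3125 - 9*x/125 + x^2/5.
General solution: y = 3/3125 - 9*x/125 + x^2/5 + C1*cos(3*x)*exp(4*x) + C2*exp(4*x)*sin(3*x).
Apply the initial conditions: y(0) = 3/3125 + C1 = -5 and y'(0) = -9/125 + 3*C2 + 4*C1 = 4. Solving gives C1 = -15628/3125, C2 = 25079/3125.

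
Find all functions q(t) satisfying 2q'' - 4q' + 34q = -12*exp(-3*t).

Divide through by 2: q'' - 2q' + 17q = -6*exp(-3*t).
Characteristic equation r² - 2r + 17 = 0 has discriminant (-2)² - 4·(17) = -64 < 0, so r = 1 ± 4i.
Hence q_h = C1*cos(4*t)*exp(t) + C2*exp(t)*sin(4*t).
Try q_p = A*exp(-3*t). Substituting into the equation and dividing by exp(-3*t) gives A = -3/16, so q_p = -3*exp(-3*t)/16.

q = -3*exp(-3*t)/16 + C1*cos(4*t)*exp(t) + C2*exp(t)*sin(4*t)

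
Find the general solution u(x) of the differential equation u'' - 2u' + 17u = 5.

Characteristic equation r² - 2r + 17 = 0 has discriminant (-2)² - 4·(17) = -64 < 0, so r = 1 ± 4i.
Hence u_h = C1*cos(4*x)*exp(x) + C2*exp(x)*sin(4*x).
For the particular solution try u_p = A0. Substituting and matching coefficients of each power of x gives A0 = 5/17, so u_p = 5/17.

u = 5/17 + C1*cos(4*x)*exp(x) + C2*exp(x)*sin(4*x)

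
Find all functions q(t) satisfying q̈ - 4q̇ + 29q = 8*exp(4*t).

q = 8*exp(4*t)/29 + C1*cos(5*t)*exp(2*t) + C2*exp(2*t)*sin(5*t)

Characteristic equation r² - 4r + 29 = 0 has discriminant (-4)² - 4·(29) = -100 < 0, so r = 2 ± 5i.
Hence q_h = C1*cos(5*t)*exp(2*t) + C2*exp(2*t)*sin(5*t).
Try q_p = A*exp(4*t). Substituting into the equation and dividing by exp(4*t) gives A = 8/29, so q_p = 8*exp(4*t)/29.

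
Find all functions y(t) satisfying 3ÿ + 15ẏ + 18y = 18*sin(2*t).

Divide through by 3: y'' + 5y' + 6y = 6*sin(2*t).
Characteristic equation r² + 5r + 6 = 0 factors as (r + 2)(r + 3) = 0, so r = -2, -3.
Hence y_h = C1*exp(-2*t) + C2*exp(-3*t).
Try y_p = A*cos(2*t) + B*sin(2*t). Substituting and equating the coefficients of cos(2t) and sin(2t) gives A = -15/26, B = 3/26, so y_p = -15*cos(2*t)/26 + 3*sin(2*t)/26.

y = -15*cos(2*t)/26 + 3*sin(2*t)/26 + C1*exp(-2*t) + C2*exp(-3*t)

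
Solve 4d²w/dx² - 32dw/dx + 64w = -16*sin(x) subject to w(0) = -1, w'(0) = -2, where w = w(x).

w = -257*exp(4*x)/289 - 60*sin(x)/289 - 32*cos(x)/289 + 30*x*exp(4*x)/17

Divide through by 4: w'' - 8w' + 16w = -4*sin(x).
Characteristic equation r² - 8r + 16 = 0 has discriminant (-8)² - 4·(16) = 0, so r = 4 is a repeated root.
Hence w_h = (C1 + C2*x)*exp(4*x).
Try w_p = A*cos(x) + B*sin(x). Substituting and equating the coefficients of cos(x) and sin(x) gives A = -32/289, B = -60/289, so w_p = -60*sin(x)/289 - 32*cos(x)/289.
General solution: w = -60*sin(x)/289 - 32*cos(x)/289 + C1*exp(4*x) + C2*x*exp(4*x).
Apply the initial conditions: w(0) = -32/289 + C1 = -1 and w'(0) = -60/289 + C2 + 4*C1 = -2. Solving gives C1 = -257/289, C2 = 30/17.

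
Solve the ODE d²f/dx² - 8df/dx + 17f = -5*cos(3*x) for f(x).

f = -cos(3*x)/16 + 3*sin(3*x)/16 + C1*cos(x)*exp(4*x) + C2*exp(4*x)*sin(x)

Characteristic equation r² - 8r + 17 = 0 has discriminant (-8)² - 4·(17) = -4 < 0, so r = 4 ± i.
Hence f_h = C1*cos(x)*exp(4*x) + C2*exp(4*x)*sin(x).
Try f_p = A*cos(3*x) + B*sin(3*x). Substituting and equating the coefficients of cos(3x) and sin(3x) gives A = -1/16, B = 3/16, so f_p = -cos(3*x)/16 + 3*sin(3*x)/16.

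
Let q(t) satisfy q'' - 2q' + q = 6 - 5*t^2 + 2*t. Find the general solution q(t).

q = -20 - 18*t - 5*t**2 + C1*exp(t) + C2*t*exp(t)

Characteristic equation r² - 2r + 1 = 0 has discriminant (-2)² - 4·(1) = 0, so r = 1 is a repeated root.
Hence q_h = (C1 + C2*t)*exp(t).
For the particular solution try q_p = A0 + A1*t + A2*t^2. Substituting and matching coefficients of each power of t gives A0 = -20, A1 = -18, A2 = -5, so q_p = -20 - 18*t - 5*t^2.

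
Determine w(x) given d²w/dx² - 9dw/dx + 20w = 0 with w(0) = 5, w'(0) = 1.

w = -19*exp(5*x) + 24*exp(4*x)

Characteristic equation r² - 9r + 20 = 0 factors as (r - 4)(r - 5) = 0, so r = 4, 5.
Hence w_h = C1*exp(4*x) + C2*exp(5*x).
Apply the initial conditions: w(0) = C1 + C2 = 5 and w'(0) = 4*C1 + 5*C2 = 1. Solving gives C1 = 24, C2 = -19.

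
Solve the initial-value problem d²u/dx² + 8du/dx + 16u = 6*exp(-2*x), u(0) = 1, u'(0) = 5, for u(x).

Characteristic equation r² + 8r + 16 = 0 has discriminant (8)² - 4·(16) = 0, so r = -4 is a repeated root.
Hence u_h = (C1 + C2*x)*exp(-4*x).
Try u_p = A*exp(-2*x). Substituting into the equation and dividing by exp(-2*x) gives A = 3/2, so u_p = 3*exp(-2*x)/2.
General solution: u = 3*exp(-2*x)/2 + C1*exp(-4*x) + C2*x*exp(-4*x).
Apply the initial conditions: u(0) = 3/2 + C1 = 1 and u'(0) = -3 + C2 - 4*C1 = 5. Solving gives C1 = -1/2, C2 = 6.

u = -exp(-4*x)/2 + 3*exp(-2*x)/2 + 6*x*exp(-4*x)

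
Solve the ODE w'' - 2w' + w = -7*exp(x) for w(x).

Characteristic equation r² - 2r + 1 = 0 has discriminant (-2)² - 4·(1) = 0, so r = 1 is a repeated root.
Hence w_h = (C1 + C2*x)*exp(x).
Since exp(x) solves the homogeneous equation (r = 1 is a root of multiplicity 2), multiply the trial by x^2. Try w_p = A*x^2*exp(x). Substituting into the equation and dividing by exp(x) gives A = -7/2, so w_p = -7*x^2*exp(x)/2.

w = C1*exp(x) - 7*x**2*exp(x)/2 + C2*x*exp(x)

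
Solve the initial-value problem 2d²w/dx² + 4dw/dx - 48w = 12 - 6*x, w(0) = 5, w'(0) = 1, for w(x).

Divide through by 2: w'' + 2w' - 24w = 6 - 3*x.
Characteristic equation r² + 2r - 24 = 0 factors as (r - 4)(r + 6) = 0, so r = 4, -6.
Hence w_h = C1*exp(4*x) + C2*exp(-6*x).
For the particular solution try w_p = A0 + A1*x. Substituting and matching coefficients of each power of x gives A0 = -23/96, A1 = 1/8, so w_p = -23/96 + x/8.
General solution: w = -23/96 + x/8 + C1*exp(4*x) + C2*exp(-6*x).
Apply the initial conditions: w(0) = -23/96 + C1 + C2 = 5 and w'(0) = 1/8 - 6*C2 + 4*C1 = 1. Solving gives C1 = 517/160, C2 = 241/120.

w = -23/96 + x/8 + 241*exp(-6*x)/120 + 517*exp(4*x)/160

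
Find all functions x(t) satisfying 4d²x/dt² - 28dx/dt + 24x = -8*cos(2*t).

x = -cos(2*t)/50 + 7*sin(2*t)/50 + C1*exp(6*t) + C2*exp(t)

Divide through by 4: x'' - 7x' + 6x = -2*cos(2*t).
Characteristic equation r² - 7r + 6 = 0 factors as (r - 6)(r - 1) = 0, so r = 6, 1.
Hence x_h = C1*exp(6*t) + C2*exp(t).
Try x_p = A*cos(2*t) + B*sin(2*t). Substituting and equating the coefficients of cos(2t) and sin(2t) gives A = -1/50, B = 7/50, so x_p = -cos(2*t)/50 + 7*sin(2*t)/50.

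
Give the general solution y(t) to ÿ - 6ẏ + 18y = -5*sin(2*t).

y = -7*sin(2*t)/34 - 3*cos(2*t)/17 + C1*cos(3*t)*exp(3*t) + C2*exp(3*t)*sin(3*t)

Characteristic equation r² - 6r + 18 = 0 has discriminant (-6)² - 4·(18) = -36 < 0, so r = 3 ± 3i.
Hence y_h = C1*cos(3*t)*exp(3*t) + C2*exp(3*t)*sin(3*t).
Try y_p = A*cos(2*t) + B*sin(2*t). Substituting and equating the coefficients of cos(2t) and sin(2t) gives A = -3/17, B = -7/34, so y_p = -7*sin(2*t)/34 - 3*cos(2*t)/17.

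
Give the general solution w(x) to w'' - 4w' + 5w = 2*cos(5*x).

w = -cos(5*x)/20 - sin(5*x)/20 + C1*cos(x)*exp(2*x) + C2*exp(2*x)*sin(x)

Characteristic equation r² - 4r + 5 = 0 has discriminant (-4)² - 4·(5) = -4 < 0, so r = 2 ± i.
Hence w_h = C1*cos(x)*exp(2*x) + C2*exp(2*x)*sin(x).
Try w_p = A*cos(5*x) + B*sin(5*x). Substituting and equating the coefficients of cos(5x) and sin(5x) gives A = -1/20, B = -1/20, so w_p = -cos(5*x)/20 - sin(5*x)/20.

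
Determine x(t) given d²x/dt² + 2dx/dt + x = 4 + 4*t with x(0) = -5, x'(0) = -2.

x = -4 - exp(-t) + 4*t - 7*t*exp(-t)

Characteristic equation r² + 2r + 1 = 0 has discriminant (2)² - 4·(1) = 0, so r = -1 is a repeated root.
Hence x_h = (C1 + C2*t)*exp(-t).
For the particular solution try x_p = A0 + A1*t. Substituting and matching coefficients of each power of t gives A0 = -4, A1 = 4, so x_p = -4 + 4*t.
General solution: x = -4 + 4*t + C1*exp(-t) + C2*t*exp(-t).
Apply the initial conditions: x(0) = -4 + C1 = -5 and x'(0) = 4 + C2 - C1 = -2. Solving gives C1 = -1, C2 = -7.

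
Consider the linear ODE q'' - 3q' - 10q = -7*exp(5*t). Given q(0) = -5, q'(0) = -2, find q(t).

q = -24*exp(-2*t)/7 - 11*exp(5*t)/7 - t*exp(5*t)

Characteristic equation r² - 3r - 10 = 0 factors as (r - 5)(r + 2) = 0, so r = 5, -2.
Hence q_h = C1*exp(5*t) + C2*exp(-2*t).
Since exp(5*t) solves the homogeneous equation (r = 5 is a root of multiplicity 1), multiply the trial by t. Try q_p = A*t*exp(5*t). Substituting into the equation and dividing by exp(5*t) gives A = -1, so q_p = -t*exp(5*t).
General solution: q = C1*exp(5*t) + C2*exp(-2*t) - t*exp(5*t).
Apply the initial conditions: q(0) = C1 + C2 = -5 and q'(0) = -1 - 2*C2 + 5*C1 = -2. Solving gives C1 = -11/7, C2 = -24/7.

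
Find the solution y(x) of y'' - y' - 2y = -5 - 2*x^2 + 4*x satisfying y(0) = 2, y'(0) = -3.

Characteristic equation r² - r - 2 = 0 factors as (r + 1)(r - 2) = 0, so r = -1, 2.
Hence y_h = C1*exp(-x) + C2*exp(2*x).
For the particular solution try y_p = A0 + A1*x + A2*x^2. Substituting and matching coefficients of each power of x gives A0 = 5, A1 = -3, A2 = 1, so y_p = 5 + x^2 - 3*x.
General solution: y = 5 + x^2 - 3*x + C1*exp(-x) + C2*exp(2*x).
Apply the initial conditions: y(0) = 5 + C1 + C2 = 2 and y'(0) = -3 - C1 + 2*C2 = -3. Solving gives C1 = -2, C2 = -1.

y = 5 + x**2 - exp(2*x) - 3*x - 2*exp(-x)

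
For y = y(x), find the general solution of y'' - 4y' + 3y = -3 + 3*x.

y = 1/3 + x + C1*exp(3*x) + C2*exp(x)

Characteristic equation r² - 4r + 3 = 0 factors as (r - 3)(r - 1) = 0, so r = 3, 1.
Hence y_h = C1*exp(3*x) + C2*exp(x).
For the particular solution try y_p = A0 + A1*x. Substituting and matching coefficients of each power of x gives A0 = 1/3, A1 = 1, so y_p = 1/3 + x.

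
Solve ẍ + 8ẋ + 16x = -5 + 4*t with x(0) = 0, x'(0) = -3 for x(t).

Characteristic equation r² + 8r + 16 = 0 has discriminant (8)² - 4·(16) = 0, so r = -4 is a repeated root.
Hence x_h = (C1 + C2*t)*exp(-4*t).
For the particular solution try x_p = A0 + A1*t. Substituting and matching coefficients of each power of t gives A0 = -7/16, A1 = 1/4, so x_p = -7/16 + t/4.
General solution: x = -7/16 + t/4 + C1*exp(-4*t) + C2*t*exp(-4*t).
Apply the initial conditions: x(0) = -7/16 + C1 = 0 and x'(0) = 1/4 + C2 - 4*C1 = -3. Solving gives C1 = 7/16, C2 = -3/2.

x = -7/16 + t/4 + 7*exp(-4*t)/16 - 3*t*exp(-4*t)/2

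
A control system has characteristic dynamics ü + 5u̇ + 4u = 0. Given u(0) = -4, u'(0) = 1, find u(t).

Characteristic equation r² + 5r + 4 = 0 factors as (r + 4)(r + 1) = 0, so r = -4, -1.
Hence u_h = C1*exp(-4*t) + C2*exp(-t).
Apply the initial conditions: u(0) = C1 + C2 = -4 and u'(0) = -C2 - 4*C1 = 1. Solving gives C1 = 1, C2 = -5.

u = -5*exp(-t) + exp(-4*t)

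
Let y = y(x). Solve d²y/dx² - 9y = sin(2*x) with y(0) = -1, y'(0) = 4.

y = -31*exp(-3*x)/26 - sin(2*x)/13 + 5*exp(3*x)/26

Characteristic equation r² - 9 = 0 factors as (r - 3)(r + 3) = 0, so r = 3, -3.
Hence y_h = C1*exp(3*x) + C2*exp(-3*x).
Try y_p = A*cos(2*x) + B*sin(2*x). Substituting and equating the coefficients of cos(2x) and sin(2x) gives A = 0, B = -1/13, so y_p = -sin(2*x)/13.
General solution: y = -sin(2*x)/13 + C1*exp(3*x) + C2*exp(-3*x).
Apply the initial conditions: y(0) = C1 + C2 = -1 and y'(0) = -2/13 - 3*C2 + 3*C1 = 4. Solving gives C1 = 5/26, C2 = -31/26.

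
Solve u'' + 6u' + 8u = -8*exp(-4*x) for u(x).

u = C1*exp(-4*x) + C2*exp(-2*x) + 4*x*exp(-4*x)

Characteristic equation r² + 6r + 8 = 0 factors as (r + 4)(r + 2) = 0, so r = -4, -2.
Hence u_h = C1*exp(-4*x) + C2*exp(-2*x).
Since exp(-4*x) solves the homogeneous equation (r = -4 is a root of multiplicity 1), multiply the trial by x. Try u_p = A*x*exp(-4*x). Substituting into the equation and dividing by exp(-4*x) gives A = 4, so u_p = 4*x*exp(-4*x).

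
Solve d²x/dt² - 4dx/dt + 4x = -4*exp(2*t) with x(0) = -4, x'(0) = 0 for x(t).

Characteristic equation r² - 4r + 4 = 0 has discriminant (-4)² - 4·(4) = 0, so r = 2 is a repeated root.
Hence x_h = (C1 + C2*t)*exp(2*t).
Since exp(2*t) solves the homogeneous equation (r = 2 is a root of multiplicity 2), multiply the trial by t^2. Try x_p = A*t^2*exp(2*t). Substituting into the equation and dividing by exp(2*t) gives A = -2, so x_p = -2*t^2*exp(2*t).
General solution: x = C1*exp(2*t) - 2*t^2*exp(2*t) + C2*t*exp(2*t).
Apply the initial conditions: x(0) = C1 = -4 and x'(0) = C2 + 2*C1 = 0. Solving gives C1 = -4, C2 = 8.

x = -4*exp(2*t) - 2*t**2*exp(2*t) + 8*t*exp(2*t)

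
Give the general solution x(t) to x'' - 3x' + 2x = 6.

x = 3 + C1*exp(2*t) + C2*exp(t)

Characteristic equation r² - 3r + 2 = 0 factors as (r - 2)(r - 1) = 0, so r = 2, 1.
Hence x_h = C1*exp(2*t) + C2*exp(t).
For the particular solution try x_p = A0. Substituting and matching coefficients of each power of t gives A0 = 3, so x_p = 3.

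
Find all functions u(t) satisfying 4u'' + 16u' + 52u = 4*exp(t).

u = exp(t)/18 + C1*cos(3*t)*exp(-2*t) + C2*exp(-2*t)*sin(3*t)

Divide through by 4: u'' + 4u' + 13u = exp(t).
Characteristic equation r² + 4r + 13 = 0 has discriminant (4)² - 4·(13) = -36 < 0, so r = -2 ± 3i.
Hence u_h = C1*cos(3*t)*exp(-2*t) + C2*exp(-2*t)*sin(3*t).
Try u_p = A*exp(t). Substituting into the equation and dividing by exp(t) gives A = 1/18, so u_p = exp(t)/18.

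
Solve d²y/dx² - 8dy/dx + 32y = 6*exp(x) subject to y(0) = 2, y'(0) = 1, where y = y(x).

Characteristic equation r² - 8r + 32 = 0 has discriminant (-8)² - 4·(32) = -64 < 0, so r = 4 ± 4i.
Hence y_h = C1*cos(4*x)*exp(4*x) + C2*exp(4*x)*sin(4*x).
Try y_p = A*exp(x). Substituting into the equation and dividing by exp(x) gives A = 6/25, so y_p = 6*exp(x)/25.
General solution: y = 6*exp(x)/25 + C1*cos(4*x)*exp(4*x) + C2*exp(4*x)*sin(4*x).
Apply the initial conditions: y(0) = 6/25 + C1 = 2 and y'(0) = 6/25 + 4*C1 + 4*C2 = 1. Solving gives C1 = 44/25, C2 = -157/100.

y = 6*exp(x)/25 - 157*exp(4*x)*sin(4*x)/100 + 44*cos(4*x)*exp(4*x)/25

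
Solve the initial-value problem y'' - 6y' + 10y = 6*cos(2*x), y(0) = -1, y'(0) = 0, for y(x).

y = -2*sin(2*x)/5 + cos(2*x)/5 - 6*cos(x)*exp(3*x)/5 + 22*exp(3*x)*sin(x)/5

Characteristic equation r² - 6r + 10 = 0 has discriminant (-6)² - 4·(10) = -4 < 0, so r = 3 ± i.
Hence y_h = C1*cos(x)*exp(3*x) + C2*exp(3*x)*sin(x).
Try y_p = A*cos(2*x) + B*sin(2*x). Substituting and equating the coefficients of cos(2x) and sin(2x) gives A = 1/5, B = -2/5, so y_p = -2*sin(2*x)/5 + cos(2*x)/5.
General solution: y = -2*sin(2*x)/5 + cos(2*x)/5 + C1*cos(x)*exp(3*x) + C2*exp(3*x)*sin(x).
Apply the initial conditions: y(0) = 1/5 + C1 = -1 and y'(0) = -4/5 + C2 + 3*C1 = 0. Solving gives C1 = -6/5, C2 = 22/5.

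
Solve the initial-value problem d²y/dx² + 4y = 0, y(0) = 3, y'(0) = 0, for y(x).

y = 3*cos(2*x)

Characteristic equation r² + 4 = 0 has discriminant (0)² - 4·(4) = -16 < 0, so r = ± 2i.
Hence y_h = C1*cos(2*x) + C2*sin(2*x).
Apply the initial conditions: y(0) = C1 = 3 and y'(0) = 2*C2 = 0. Solving gives C1 = 3, C2 = 0.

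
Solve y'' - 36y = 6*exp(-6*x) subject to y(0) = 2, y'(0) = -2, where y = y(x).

Characteristic equation r² - 36 = 0 factors as (r - 6)(r + 6) = 0, so r = 6, -6.
Hence y_h = C1*exp(6*x) + C2*exp(-6*x).
Since exp(-6*x) solves the homogeneous equation (r = -6 is a root of multiplicity 1), multiply the trial by x. Try y_p = A*x*exp(-6*x). Substituting into the equation and dividing by exp(-6*x) gives A = -1/2, so y_p = -x*exp(-6*x)/2.
General solution: y = C1*exp(6*x) + C2*exp(-6*x) - x*exp(-6*x)/2.
Apply the initial conditions: y(0) = C1 + C2 = 2 and y'(0) = -1/2 - 6*C2 + 6*C1 = -2. Solving gives C1 = 7/8, C2 = 9/8.

y = 7*exp(6*x)/8 + 9*exp(-6*x)/8 - x*exp(-6*x)/2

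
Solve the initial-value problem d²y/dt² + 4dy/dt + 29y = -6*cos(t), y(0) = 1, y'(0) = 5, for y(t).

Characteristic equation r² + 4r + 29 = 0 has discriminant (4)² - 4·(29) = -100 < 0, so r = -2 ± 5i.
Hence y_h = C1*cos(5*t)*exp(-2*t) + C2*exp(-2*t)*sin(5*t).
Try y_p = A*cos(t) + B*sin(t). Substituting and equating the coefficients of cos(t) and sin(t) gives A = -21/100, B = -3/100, so y_p = -21*cos(t)/100 - 3*sin(t)/100.
General solution: y = -21*cos(t)/100 - 3*sin(t)/100 + C1*cos(5*t)*exp(-2*t) + C2*exp(-2*t)*sin(5*t).
Apply the initial conditions: y(0) = -21/100 + C1 = 1 and y'(0) = -3/100 - 2*C1 + 5*C2 = 5. Solving gives C1 = 121/100, C2 = 149/100.

y = -21*cos(t)/100 - 3*sin(t)/100 + 121*cos(5*t)*exp(-2*t)/100 + 149*exp(-2*t)*sin(5*t)/100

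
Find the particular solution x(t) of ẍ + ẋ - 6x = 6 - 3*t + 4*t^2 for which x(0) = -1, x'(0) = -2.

x = -127/108 - 7*exp(2*t)/20 - 2*t**2/3 + 5*t/18 + 71*exp(-3*t)/135

Characteristic equation r² + r - 6 = 0 factors as (r + 3)(r - 2) = 0, so r = -3, 2.
Hence x_h = C1*exp(-3*t) + C2*exp(2*t).
For the particular solution try x_p = A0 + A1*t + A2*t^2. Substituting and matching coefficients of each power of t gives A0 = -127/108, A1 = 5/18, A2 = -2/3, so x_p = -127/108 - 2*t^2/3 + 5*t/18.
General solution: x = -127/108 - 2*t^2/3 + 5*t/18 + C1*exp(-3*t) + C2*exp(2*t).
Apply the initial conditions: x(0) = -127/108 + C1 + C2 = -1 and x'(0) = 5/18 - 3*C1 + 2*C2 = -2. Solving gives C1 = 71/135, C2 = -7/20.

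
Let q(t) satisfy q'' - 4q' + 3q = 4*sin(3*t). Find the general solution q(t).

Characteristic equation r² - 4r + 3 = 0 factors as (r - 3)(r - 1) = 0, so r = 3, 1.
Hence q_h = C1*exp(3*t) + C2*exp(t).
Try q_p = A*cos(3*t) + B*sin(3*t). Substituting and equating the coefficients of cos(3t) and sin(3t) gives A = 4/15, B = -2/15, so q_p = -2*sin(3*t)/15 + 4*cos(3*t)/15.

q = -2*sin(3*t)/15 + 4*cos(3*t)/15 + C1*exp(3*t) + C2*exp(t)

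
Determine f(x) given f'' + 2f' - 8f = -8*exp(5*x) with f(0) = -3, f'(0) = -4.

Characteristic equation r² + 2r - 8 = 0 factors as (r + 4)(r - 2) = 0, so r = -4, 2.
Hence f_h = C1*exp(-4*x) + C2*exp(2*x).
Try f_p = A*exp(5*x). Substituting into the equation and dividing by exp(5*x) gives A = -8/27, so f_p = -8*exp(5*x)/27.
General solution: f = -8*exp(5*x)/27 + C1*exp(-4*x) + C2*exp(2*x).
Apply the initial conditions: f(0) = -8/27 + C1 + C2 = -3 and f'(0) = -40/27 - 4*C1 + 2*C2 = -4. Solving gives C1 = -13/27, C2 = -20/9.

f = -20*exp(2*x)/9 - 13*exp(-4*x)/27 - 8*exp(5*x)/27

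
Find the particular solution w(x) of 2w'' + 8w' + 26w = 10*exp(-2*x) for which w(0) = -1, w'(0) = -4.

Divide through by 2: w'' + 4w' + 13w = 5*exp(-2*x).
Characteristic equation r² + 4r + 13 = 0 has discriminant (4)² - 4·(13) = -36 < 0, so r = -2 ± 3i.
Hence w_h = C1*cos(3*x)*exp(-2*x) + C2*exp(-2*x)*sin(3*x).
Try w_p = A*exp(-2*x). Substituting into the equation and dividing by exp(-2*x) gives A = 5/9, so w_p = 5*exp(-2*x)/9.
General solution: w = 5*exp(-2*x)/9 + C1*cos(3*x)*exp(-2*x) + C2*exp(-2*x)*sin(3*x).
Apply the initial conditions: w(0) = 5/9 + C1 = -1 and w'(0) = -10/9 - 2*C1 + 3*C2 = -4. Solving gives C1 = -14/9, C2 = -2.

w = 5*exp(-2*x)/9 - 2*exp(-2*x)*sin(3*x) - 14*cos(3*x)*exp(-2*x)/9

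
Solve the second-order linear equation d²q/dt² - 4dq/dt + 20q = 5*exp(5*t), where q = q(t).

Characteristic equation r² - 4r + 20 = 0 has discriminant (-4)² - 4·(20) = -64 < 0, so r = 2 ± 4i.
Hence q_h = C1*cos(4*t)*exp(2*t) + C2*exp(2*t)*sin(4*t).
Try q_p = A*exp(5*t). Substituting into the equation and dividing by exp(5*t) gives A = 1/5, so q_p = exp(5*t)/5.

q = exp(5*t)/5 + C1*cos(4*t)*exp(2*t) + C2*exp(2*t)*sin(4*t)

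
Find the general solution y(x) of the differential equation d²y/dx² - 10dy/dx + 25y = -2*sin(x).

y = -12*sin(x)/169 - 5*cos(x)/169 + C1*exp(5*x) + C2*x*exp(5*x)

Characteristic equation r² - 10r + 25 = 0 has discriminant (-10)² - 4·(25) = 0, so r = 5 is a repeated root.
Hence y_h = (C1 + C2*x)*exp(5*x).
Try y_p = A*cos(x) + B*sin(x). Substituting and equating the coefficients of cos(x) and sin(x) gives A = -5/169, B = -12/169, so y_p = -12*sin(x)/169 - 5*cos(x)/169.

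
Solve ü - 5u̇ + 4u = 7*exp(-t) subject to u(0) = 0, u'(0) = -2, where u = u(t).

u = -exp(t)/2 - exp(4*t)/5 + 7*exp(-t)/10

Characteristic equation r² - 5r + 4 = 0 factors as (r - 1)(r - 4) = 0, so r = 1, 4.
Hence u_h = C1*exp(t) + C2*exp(4*t).
Try u_p = A*exp(-t). Substituting into the equation and dividing by exp(-t) gives A = 7/10, so u_p = 7*exp(-t)/10.
General solution: u = 7*exp(-t)/10 + C1*exp(t) + C2*exp(4*t).
Apply the initial conditions: u(0) = 7/10 + C1 + C2 = 0 and u'(0) = -7/10 + C1 + 4*C2 = -2. Solving gives C1 = -1/2, C2 = -1/5.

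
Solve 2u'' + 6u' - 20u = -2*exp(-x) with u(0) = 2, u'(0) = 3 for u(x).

Divide through by 2: u'' + 3u' - 10u = -exp(-x).
Characteristic equation r² + 3r - 10 = 0 factors as (r - 2)(r + 5) = 0, so r = 2, -5.
Hence u_h = C1*exp(2*x) + C2*exp(-5*x).
Try u_p = A*exp(-x). Substituting into the equation and dividing by exp(-x) gives A = 1/12, so u_p = exp(-x)/12.
General solution: u = exp(-x)/12 + C1*exp(2*x) + C2*exp(-5*x).
Apply the initial conditions: u(0) = 1/12 + C1 + C2 = 2 and u'(0) = -1/12 - 5*C2 + 2*C1 = 3. Solving gives C1 = 38/21, C2 = 3/28.

u = exp(-x)/12 + 3*exp(-5*x)/28 + 38*exp(2*x)/21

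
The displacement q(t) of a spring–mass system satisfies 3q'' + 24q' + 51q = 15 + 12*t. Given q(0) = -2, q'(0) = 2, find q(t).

Divide through by 3: q'' + 8q' + 17q = 5 + 4*t.
Characteristic equation r² + 8r + 17 = 0 has discriminant (8)² - 4·(17) = -4 < 0, so r = -4 ± i.
Hence q_h = C1*cos(t)*exp(-4*t) + C2*exp(-4*t)*sin(t).
For the particular solution try q_p = A0 + A1*t. Substituting and matching coefficients of each power of t gives A0 = 53/289, A1 = 4/17, so q_p = 53/289 + 4*t/17.
General solution: q = 53/289 + 4*t/17 + C1*cos(t)*exp(-4*t) + C2*exp(-4*t)*sin(t).
Apply the initial conditions: q(0) = 53/289 + C1 = -2 and q'(0) = 4/17 + C2 - 4*C1 = 2. Solving gives C1 = -631/289, C2 = -2014/289.

q = 53/289 + 4*t/17 - 2014*exp(-4*t)*sin(t)/289 - 631*cos(t)*exp(-4*t)/289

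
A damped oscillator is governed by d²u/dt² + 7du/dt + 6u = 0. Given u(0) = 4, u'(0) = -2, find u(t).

u = -2*exp(-6*t)/5 + 22*exp(-t)/5

Characteristic equation r² + 7r + 6 = 0 factors as (r + 6)(r + 1) = 0, so r = -6, -1.
Hence u_h = C1*exp(-6*t) + C2*exp(-t).
Apply the initial conditions: u(0) = C1 + C2 = 4 and u'(0) = -C2 - 6*C1 = -2. Solving gives C1 = -2/5, C2 = 22/5.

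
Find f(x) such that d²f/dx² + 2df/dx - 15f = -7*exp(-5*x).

Characteristic equation r² + 2r - 15 = 0 factors as (r + 5)(r - 3) = 0, so r = -5, 3.
Hence f_h = C1*exp(-5*x) + C2*exp(3*x).
Since exp(-5*x) solves the homogeneous equation (r = -5 is a root of multiplicity 1), multiply the trial by x. Try f_p = A*x*exp(-5*x). Substituting into the equation and dividing by exp(-5*x) gives A = 7/8, so f_p = 7*x*exp(-5*x)/8.

f = C1*exp(-5*x) + C2*exp(3*x) + 7*x*exp(-5*x)/8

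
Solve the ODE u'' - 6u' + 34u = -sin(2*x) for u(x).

Characteristic equation r² - 6r + 34 = 0 has discriminant (-6)² - 4·(34) = -100 < 0, so r = 3 ± 5i.
Hence u_h = C1*cos(5*x)*exp(3*x) + C2*exp(3*x)*sin(5*x).
Try u_p = A*cos(2*x) + B*sin(2*x). Substituting and equating the coefficients of cos(2x) and sin(2x) gives A = -1/87, B = -5/174, so u_p = -5*sin(2*x)/174 - cos(2*x)/87.

u = -5*sin(2*x)/174 - cos(2*x)/87 + C1*cos(5*x)*exp(3*x) + C2*exp(3*x)*sin(5*x)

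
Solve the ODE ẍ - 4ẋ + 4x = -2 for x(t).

x = -1/2 + C1*exp(2*t) + C2*t*exp(2*t)

Characteristic equation r² - 4r + 4 = 0 has discriminant (-4)² - 4·(4) = 0, so r = 2 is a repeated root.
Hence x_h = (C1 + C2*t)*exp(2*t).
For the particular solution try x_p = A0. Substituting and matching coefficients of each power of t gives A0 = -1/2, so x_p = -1/2.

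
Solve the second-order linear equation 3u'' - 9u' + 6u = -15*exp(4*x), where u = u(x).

u = -5*exp(4*x)/6 + C1*exp(x) + C2*exp(2*x)

Divide through by 3: u'' - 3u' + 2u = -5*exp(4*x).
Characteristic equation r² - 3r + 2 = 0 factors as (r - 1)(r - 2) = 0, so r = 1, 2.
Hence u_h = C1*exp(x) + C2*exp(2*x).
Try u_p = A*exp(4*x). Substituting into the equation and dividing by exp(4*x) gives A = -5/6, so u_p = -5*exp(4*x)/6.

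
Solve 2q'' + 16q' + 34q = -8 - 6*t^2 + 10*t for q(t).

Divide through by 2: q'' + 8q' + 17q = -4 - 3*t^2 + 5*t.
Characteristic equation r² + 8r + 17 = 0 has discriminant (8)² - 4·(17) = -4 < 0, so r = -4 ± i.
Hence q_h = C1*cos(t)*exp(-4*t) + C2*exp(-4*t)*sin(t).
For the particular solution try q_p = A0 + A1*t + A2*t^2. Substituting and matching coefficients of each power of t gives A0 = -2118/4913, A1 = 133/289, A2 = -3/17, so q_p = -2118/4913 - 3*t^2/17 + 133*t/289.

q = -2118/4913 - 3*t**2/17 + 133*t/289 + C1*cos(t)*exp(-4*t) + C2*exp(-4*t)*sin(t)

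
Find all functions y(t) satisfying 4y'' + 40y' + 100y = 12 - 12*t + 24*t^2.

y = 141/625 - 39*t/125 + 6*t**2/25 + C1*exp(-5*t) + C2*t*exp(-5*t)

Divide through by 4: y'' + 10y' + 25y = 3 - 3*t + 6*t^2.
Characteristic equation r² + 10r + 25 = 0 has discriminant (10)² - 4·(25) = 0, so r = -5 is a repeated root.
Hence y_h = (C1 + C2*t)*exp(-5*t).
For the particular solution try y_p = A0 + A1*t + A2*t^2. Substituting and matching coefficients of each power of t gives A0 = 141/625, A1 = -39/125, A2 = 6/25, so y_p = 141/625 - 39*t/125 + 6*t^2/25.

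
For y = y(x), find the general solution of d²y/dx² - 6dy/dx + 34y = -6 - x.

Characteristic equation r² - 6r + 34 = 0 has discriminant (-6)² - 4·(34) = -100 < 0, so r = 3 ± 5i.
Hence y_h = C1*cos(5*x)*exp(3*x) + C2*exp(3*x)*sin(5*x).
For the particular solution try y_p = A0 + A1*x. Substituting and matching coefficients of each power of x gives A0 = -105/578, A1 = -1/34, so y_p = -105/578 - x/34.

y = -105/578 - x/34 + C1*cos(5*x)*exp(3*x) + C2*exp(3*x)*sin(5*x)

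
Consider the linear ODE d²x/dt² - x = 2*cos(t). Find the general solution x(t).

x = -cos(t) + C1*exp(-t) + C2*exp(t)

Characteristic equation r² - 1 = 0 factors as (r + 1)(r - 1) = 0, so r = -1, 1.
Hence x_h = C1*exp(-t) + C2*exp(t).
Try x_p = A*cos(t) + B*sin(t). Substituting and equating the coefficients of cos(t) and sin(t) gives A = -1, B = 0, so x_p = -cos(t).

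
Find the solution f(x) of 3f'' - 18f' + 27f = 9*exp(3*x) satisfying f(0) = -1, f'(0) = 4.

Divide through by 3: f'' - 6f' + 9f = 3*exp(3*x).
Characteristic equation r² - 6r + 9 = 0 has discriminant (-6)² - 4·(9) = 0, so r = 3 is a repeated root.
Hence f_h = (C1 + C2*x)*exp(3*x).
Since exp(3*x) solves the homogeneous equation (r = 3 is a root of multiplicity 2), multiply the trial by x^2. Try f_p = A*x^2*exp(3*x). Substituting into the equation and dividing by exp(3*x) gives A = 3/2, so f_p = 3*x^2*exp(3*x)/2.
General solution: f = C1*exp(3*x) + 3*x^2*exp(3*x)/2 + C2*x*exp(3*x).
Apply the initial conditions: f(0) = C1 = -1 and f'(0) = C2 + 3*C1 = 4. Solving gives C1 = -1, C2 = 7.

f = -exp(3*x) + 7*x*exp(3*x) + 3*x**2*exp(3*x)/2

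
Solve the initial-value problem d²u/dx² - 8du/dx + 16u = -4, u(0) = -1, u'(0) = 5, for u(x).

u = -1/4 - 3*exp(4*x)/4 + 8*x*exp(4*x)

Characteristic equation r² - 8r + 16 = 0 has discriminant (-8)² - 4·(16) = 0, so r = 4 is a repeated root.
Hence u_h = (C1 + C2*x)*exp(4*x).
For the particular solution try u_p = A0. Substituting and matching coefficients of each power of x gives A0 = -1/4, so u_p = -1/4.
General solution: u = -1/4 + C1*exp(4*x) + C2*x*exp(4*x).
Apply the initial conditions: u(0) = -1/4 + C1 = -1 and u'(0) = C2 + 4*C1 = 5. Solving gives C1 = -3/4, C2 = 8.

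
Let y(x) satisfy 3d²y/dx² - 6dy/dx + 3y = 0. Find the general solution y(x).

Divide through by 3: y'' - 2y' + y = 0.
Characteristic equation r² - 2r + 1 = 0 has discriminant (-2)² - 4·(1) = 0, so r = 1 is a repeated root.
Hence y_h = (C1 + C2*x)*exp(x).

y = C1*exp(x) + C2*x*exp(x)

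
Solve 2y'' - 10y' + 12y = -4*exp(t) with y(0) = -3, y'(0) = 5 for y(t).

y = -exp(t) - 12*exp(2*t) + 10*exp(3*t)

Divide through by 2: y'' - 5y' + 6y = -2*exp(t).
Characteristic equation r² - 5r + 6 = 0 factors as (r - 2)(r - 3) = 0, so r = 2, 3.
Hence y_h = C1*exp(2*t) + C2*exp(3*t).
Try y_p = A*exp(t). Substituting into the equation and dividing by exp(t) gives A = -1, so y_p = -exp(t).
General solution: y = -exp(t) + C1*exp(2*t) + C2*exp(3*t).
Apply the initial conditions: y(0) = -1 + C1 + C2 = -3 and y'(0) = -1 + 2*C1 + 3*C2 = 5. Solving gives C1 = -12, C2 = 10.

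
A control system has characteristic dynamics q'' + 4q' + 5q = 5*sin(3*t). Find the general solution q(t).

Characteristic equation r² + 4r + 5 = 0 has discriminant (4)² - 4·(5) = -4 < 0, so r = -2 ± i.
Hence q_h = C1*cos(t)*exp(-2*t) + C2*exp(-2*t)*sin(t).
Try q_p = A*cos(3*t) + B*sin(3*t). Substituting and equating the coefficients of cos(3t) and sin(3t) gives A = -3/8, B = -1/8, so q_p = -3*cos(3*t)/8 - sin(3*t)/8.

q = -3*cos(3*t)/8 - sin(3*t)/8 + C1*cos(t)*exp(-2*t) + C2*exp(-2*t)*sin(t)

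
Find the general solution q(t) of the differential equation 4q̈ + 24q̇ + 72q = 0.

Divide through by 4: q'' + 6q' + 18q = 0.
Characteristic equation r² + 6r + 18 = 0 has discriminant (6)² - 4·(18) = -36 < 0, so r = -3 ± 3i.
Hence q_h = C1*cos(3*t)*exp(-3*t) + C2*exp(-3*t)*sin(3*t).

q = C1*cos(3*t)*exp(-3*t) + C2*exp(-3*t)*sin(3*t)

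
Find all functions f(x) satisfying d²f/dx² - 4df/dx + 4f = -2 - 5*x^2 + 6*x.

Characteristic equation r² - 4r + 4 = 0 has discriminant (-4)² - 4·(4) = 0, so r = 2 is a repeated root.
Hence f_h = (C1 + C2*x)*exp(2*x).
For the particular solution try f_p = A0 + A1*x + A2*x^2. Substituting and matching coefficients of each power of x gives A0 = -7/8, A1 = -1, A2 = -5/4, so f_p = -7/8 - x - 5*x^2/4.

f = -7/8 - x - 5*x**2/4 + C1*exp(2*x) + C2*x*exp(2*x)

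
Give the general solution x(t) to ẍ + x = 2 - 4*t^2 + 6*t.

x = 10 - 4*t**2 + 6*t + C1*cos(t) + C2*sin(t)

Characteristic equation r² + 1 = 0 has discriminant (0)² - 4·(1) = -4 < 0, so r = ± i.
Hence x_h = C1*cos(t) + C2*sin(t).
For the particular solution try x_p = A0 + A1*t + A2*t^2. Substituting and matching coefficients of each power of t gives A0 = 10, A1 = 6, A2 = -4, so x_p = 10 - 4*t^2 + 6*t.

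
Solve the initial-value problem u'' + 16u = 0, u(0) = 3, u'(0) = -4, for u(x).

Characteristic equation r² + 16 = 0 has discriminant (0)² - 4·(16) = -64 < 0, so r = ± 4i.
Hence u_h = C1*cos(4*x) + C2*sin(4*x).
Apply the initial conditions: u(0) = C1 = 3 and u'(0) = 4*C2 = -4. Solving gives C1 = 3, C2 = -1.

u = -sin(4*x) + 3*cos(4*x)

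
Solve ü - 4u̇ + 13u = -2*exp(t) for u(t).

Characteristic equation r² - 4r + 13 = 0 has discriminant (-4)² - 4·(13) = -36 < 0, so r = 2 ± 3i.
Hence u_h = C1*cos(3*t)*exp(2*t) + C2*exp(2*t)*sin(3*t).
Try u_p = A*exp(t). Substituting into the equation and dividing by exp(t) gives A = -1/5, so u_p = -exp(t)/5.

u = -exp(t)/5 + C1*cos(3*t)*exp(2*t) + C2*exp(2*t)*sin(3*t)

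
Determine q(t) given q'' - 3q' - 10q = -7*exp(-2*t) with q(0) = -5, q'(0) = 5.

Characteristic equation r² - 3r - 10 = 0 factors as (r - 5)(r + 2) = 0, so r = 5, -2.
Hence q_h = C1*exp(5*t) + C2*exp(-2*t).
Since exp(-2*t) solves the homogeneous equation (r = -2 is a root of multiplicity 1), multiply the trial by t. Try q_p = A*t*exp(-2*t). Substituting into the equation and dividing by exp(-2*t) gives A = 1, so q_p = t*exp(-2*t).
General solution: q = C1*exp(5*t) + C2*exp(-2*t) + t*exp(-2*t).
Apply the initial conditions: q(0) = C1 + C2 = -5 and q'(0) = 1 - 2*C2 + 5*C1 = 5. Solving gives C1 = -6/7, C2 = -29/7.

q = -29*exp(-2*t)/7 - 6*exp(5*t)/7 + t*exp(-2*t)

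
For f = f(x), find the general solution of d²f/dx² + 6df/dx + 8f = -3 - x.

f = -9/32 - x/8 + C1*exp(-4*x) + C2*exp(-2*x)

Characteristic equation r² + 6r + 8 = 0 factors as (r + 4)(r + 2) = 0, so r = -4, -2.
Hence f_h = C1*exp(-4*x) + C2*exp(-2*x).
For the particular solution try f_p = A0 + A1*x. Substituting and matching coefficients of each power of x gives A0 = -9/32, A1 = -1/8, so f_p = -9/32 - x/8.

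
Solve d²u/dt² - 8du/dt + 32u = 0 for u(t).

Characteristic equation r² - 8r + 32 = 0 has discriminant (-8)² - 4·(32) = -64 < 0, so r = 4 ± 4i.
Hence u_h = C1*cos(4*t)*exp(4*t) + C2*exp(4*t)*sin(4*t).

u = C1*cos(4*t)*exp(4*t) + C2*exp(4*t)*sin(4*t)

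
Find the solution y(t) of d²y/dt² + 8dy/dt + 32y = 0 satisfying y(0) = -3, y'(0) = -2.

y = -3*cos(4*t)*exp(-4*t) - 7*exp(-4*t)*sin(4*t)/2

Characteristic equation r² + 8r + 32 = 0 has discriminant (8)² - 4·(32) = -64 < 0, so r = -4 ± 4i.
Hence y_h = C1*cos(4*t)*exp(-4*t) + C2*exp(-4*t)*sin(4*t).
Apply the initial conditions: y(0) = C1 = -3 and y'(0) = -4*C1 + 4*C2 = -2. Solving gives C1 = -3, C2 = -7/2.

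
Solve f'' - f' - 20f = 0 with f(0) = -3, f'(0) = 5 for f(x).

f = -20*exp(-4*x)/9 - 7*exp(5*x)/9

Characteristic equation r² - r - 20 = 0 factors as (r + 4)(r - 5) = 0, so r = -4, 5.
Hence f_h = C1*exp(-4*x) + C2*exp(5*x).
Apply the initial conditions: f(0) = C1 + C2 = -3 and f'(0) = -4*C1 + 5*C2 = 5. Solving gives C1 = -20/9, C2 = -7/9.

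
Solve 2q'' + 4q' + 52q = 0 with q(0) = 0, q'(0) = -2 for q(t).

q = -2*exp(-t)*sin(5*t)/5

Divide through by 2: q'' + 2q' + 26q = 0.
Characteristic equation r² + 2r + 26 = 0 has discriminant (2)² - 4·(26) = -100 < 0, so r = -1 ± 5i.
Hence q_h = C1*cos(5*t)*exp(-t) + C2*exp(-t)*sin(5*t).
Apply the initial conditions: q(0) = C1 = 0 and q'(0) = -C1 + 5*C2 = -2. Solving gives C1 = 0, C2 = -2/5.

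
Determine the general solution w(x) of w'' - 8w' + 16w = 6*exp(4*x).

w = C1*exp(4*x) + 3*x**2*exp(4*x) + C2*x*exp(4*x)

Characteristic equation r² - 8r + 16 = 0 has discriminant (-8)² - 4·(16) = 0, so r = 4 is a repeated root.
Hence w_h = (C1 + C2*x)*exp(4*x).
Since exp(4*x) solves the homogeneous equation (r = 4 is a root of multiplicity 2), multiply the trial by x^2. Try w_p = A*x^2*exp(4*x). Substituting into the equation and dividing by exp(4*x) gives A = 3, so w_p = 3*x^2*exp(4*x).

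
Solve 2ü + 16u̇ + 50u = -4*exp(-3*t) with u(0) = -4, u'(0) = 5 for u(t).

Divide through by 2: u'' + 8u' + 25u = -2*exp(-3*t).
Characteristic equation r² + 8r + 25 = 0 has discriminant (8)² - 4·(25) = -36 < 0, so r = -4 ± 3i.
Hence u_h = C1*cos(3*t)*exp(-4*t) + C2*exp(-4*t)*sin(3*t).
Try u_p = A*exp(-3*t). Substituting into the equation and dividing by exp(-3*t) gives A = -1/5, so u_p = -exp(-3*t)/5.
General solution: u = -exp(-3*t)/5 + C1*cos(3*t)*exp(-4*t) + C2*exp(-4*t)*sin(3*t).
Apply the initial conditions: u(0) = -1/5 + C1 = -4 and u'(0) = 3/5 - 4*C1 + 3*C2 = 5. Solving gives C1 = -19/5, C2 = -18/5.

u = -exp(-3*t)/5 - 19*cos(3*t)*exp(-4*t)/5 - 18*exp(-4*t)*sin(3*t)/5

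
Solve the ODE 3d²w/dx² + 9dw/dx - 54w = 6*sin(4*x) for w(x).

w = -17*sin(4*x)/325 - 6*cos(4*x)/325 + C1*exp(3*x) + C2*exp(-6*x)

Divide through by 3: w'' + 3w' - 18w = 2*sin(4*x).
Characteristic equation r² + 3r - 18 = 0 factors as (r - 3)(r + 6) = 0, so r = 3, -6.
Hence w_h = C1*exp(3*x) + C2*exp(-6*x).
Try w_p = A*cos(4*x) + B*sin(4*x). Substituting and equating the coefficients of cos(4x) and sin(4x) gives A = -6/325, B = -17/325, so w_p = -17*sin(4*x)/325 - 6*cos(4*x)/325.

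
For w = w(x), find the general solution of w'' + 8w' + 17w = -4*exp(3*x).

Characteristic equation r² + 8r + 17 = 0 has discriminant (8)² - 4·(17) = -4 < 0, so r = -4 ± i.
Hence w_h = C1*cos(x)*exp(-4*x) + C2*exp(-4*x)*sin(x).
Try w_p = A*exp(3*x). Substituting into the equation and dividing by exp(3*x) gives A = -2/25, so w_p = -2*exp(3*x)/25.

w = -2*exp(3*x)/25 + C1*cos(x)*exp(-4*x) + C2*exp(-4*x)*sin(x)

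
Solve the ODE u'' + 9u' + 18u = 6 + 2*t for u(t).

u = 5/18 + t/9 + C1*exp(-6*t) + C2*exp(-3*t)

Characteristic equation r² + 9r + 18 = 0 factors as (r + 6)(r + 3) = 0, so r = -6, -3.
Hence u_h = C1*exp(-6*t) + C2*exp(-3*t).
For the particular solution try u_p = A0 + A1*t. Substituting and matching coefficients of each power of t gives A0 = 5/18, A1 = 1/9, so u_p = 5/18 + t/9.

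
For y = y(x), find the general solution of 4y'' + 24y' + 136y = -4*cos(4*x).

y = -2*sin(4*x)/75 - cos(4*x)/50 + C1*cos(5*x)*exp(-3*x) + C2*exp(-3*x)*sin(5*x)

Divide through by 4: y'' + 6y' + 34y = -cos(4*x).
Characteristic equation r² + 6r + 34 = 0 has discriminant (6)² - 4·(34) = -100 < 0, so r = -3 ± 5i.
Hence y_h = C1*cos(5*x)*exp(-3*x) + C2*exp(-3*x)*sin(5*x).
Try y_p = A*cos(4*x) + B*sin(4*x). Substituting and equating the coefficients of cos(4x) and sin(4x) gives A = -1/50, B = -2/75, so y_p = -2*sin(4*x)/75 - cos(4*x)/50.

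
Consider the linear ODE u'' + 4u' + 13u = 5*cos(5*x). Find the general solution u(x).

Characteristic equation r² + 4r + 13 = 0 has discriminant (4)² - 4·(13) = -36 < 0, so r = -2 ± 3i.
Hence u_h = C1*cos(3*x)*exp(-2*x) + C2*exp(-2*x)*sin(3*x).
Try u_p = A*cos(5*x) + B*sin(5*x). Substituting and equating the coefficients of cos(5x) and sin(5x) gives A = -15/136, B = 25/136, so u_p = -15*cos(5*x)/136 + 25*sin(5*x)/136.

u = -15*cos(5*x)/136 + 25*sin(5*x)/136 + C1*cos(3*x)*exp(-2*x) + C2*exp(-2*x)*sin(3*x)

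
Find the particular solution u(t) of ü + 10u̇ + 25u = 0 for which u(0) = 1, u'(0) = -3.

Characteristic equation r² + 10r + 25 = 0 has discriminant (10)² - 4·(25) = 0, so r = -5 is a repeated root.
Hence u_h = (C1 + C2*t)*exp(-5*t).
Apply the initial conditions: u(0) = C1 = 1 and u'(0) = C2 - 5*C1 = -3. Solving gives C1 = 1, C2 = 2.

u = 2*t*exp(-5*t) + exp(-5*t)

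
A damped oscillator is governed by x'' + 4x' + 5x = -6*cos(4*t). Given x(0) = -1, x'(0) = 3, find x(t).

x = -96*sin(4*t)/377 + 66*cos(4*t)/377 - 443*cos(t)*exp(-2*t)/377 + 629*exp(-2*t)*sin(t)/377

Characteristic equation r² + 4r + 5 = 0 has discriminant (4)² - 4·(5) = -4 < 0, so r = -2 ± i.
Hence x_h = C1*cos(t)*exp(-2*t) + C2*exp(-2*t)*sin(t).
Try x_p = A*cos(4*t) + B*sin(4*t). Substituting and equating the coefficients of cos(4t) and sin(4t) gives A = 66/377, B = -96/377, so x_p = -96*sin(4*t)/377 + 66*cos(4*t)/377.
General solution: x = -96*sin(4*t)/377 + 66*cos(4*t)/377 + C1*cos(t)*exp(-2*t) + C2*exp(-2*t)*sin(t).
Apply the initial conditions: x(0) = 66/377 + C1 = -1 and x'(0) = -384/377 + C2 - 2*C1 = 3. Solving gives C1 = -443/377, C2 = 629/377.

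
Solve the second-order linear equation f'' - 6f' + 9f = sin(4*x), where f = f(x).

Characteristic equation r² - 6r + 9 = 0 has discriminant (-6)² - 4·(9) = 0, so r = 3 is a repeated root.
Hence f_h = (C1 + C2*x)*exp(3*x).
Try f_p = A*cos(4*x) + B*sin(4*x). Substituting and equating the coefficients of cos(4x) and sin(4x) gives A = 24/625, B = -7/625, so f_p = -7*sin(4*x)/625 + 24*cos(4*x)/625.

f = -7*sin(4*x)/625 + 24*cos(4*x)/625 + C1*exp(3*x) + C2*x*exp(3*x)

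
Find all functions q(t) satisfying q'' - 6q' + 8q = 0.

Characteristic equation r² - 6r + 8 = 0 factors as (r - 2)(r - 4) = 0, so r = 2, 4.
Hence q_h = C1*exp(2*t) + C2*exp(4*t).

q = C1*exp(2*t) + C2*exp(4*t)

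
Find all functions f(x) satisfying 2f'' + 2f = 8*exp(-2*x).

f = 4*exp(-2*x)/5 + C1*cos(x) + C2*sin(x)

Divide through by 2: f'' + f = 4*exp(-2*x).
Characteristic equation r² + 1 = 0 has discriminant (0)² - 4·(1) = -4 < 0, so r = ± i.
Hence f_h = C1*cos(x) + C2*sin(x).
Try f_p = A*exp(-2*x). Substituting into the equation and dividing by exp(-2*x) gives A = 4/5, so f_p = 4*exp(-2*x)/5.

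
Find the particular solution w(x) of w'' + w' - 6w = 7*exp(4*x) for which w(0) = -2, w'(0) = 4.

Characteristic equation r² + r - 6 = 0 factors as (r - 2)(r + 3) = 0, so r = 2, -3.
Hence w_h = C1*exp(2*x) + C2*exp(-3*x).
Try w_p = A*exp(4*x). Substituting into the equation and dividing by exp(4*x) gives A = 1/2, so w_p = exp(4*x)/2.
General solution: w = exp(4*x)/2 + C1*exp(2*x) + C2*exp(-3*x).
Apply the initial conditions: w(0) = 1/2 + C1 + C2 = -2 and w'(0) = 2 - 3*C2 + 2*C1 = 4. Solving gives C1 = -11/10, C2 = -7/5.

w = exp(4*x)/2 - 11*exp(2*x)/10 - 7*exp(-3*x)/5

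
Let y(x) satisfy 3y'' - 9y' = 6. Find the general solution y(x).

Divide through by 3: y'' - 3y' = 2.
Characteristic equation r² - 3r = 0 factors as (r - 3)r = 0, so r = 3, 0.
Hence y_h = C1*exp(3*x) + C2.
Since 1 solves the homogeneous equation (r = 0 is a root of multiplicity 1), multiply the trial by x. Try y_p = A*x. Substituting into the equation and dividing by 1 gives A = -2/3, so y_p = -2*x/3.

y = C2 - 2*x/3 + C1*exp(3*x)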